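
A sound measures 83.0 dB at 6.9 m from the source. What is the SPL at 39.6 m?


Given values:
  SPL1 = 83.0 dB, r1 = 6.9 m, r2 = 39.6 m
Formula: SPL2 = SPL1 - 20 * log10(r2 / r1)
Compute ratio: r2 / r1 = 39.6 / 6.9 = 5.7391
Compute log10: log10(5.7391) = 0.758844
Compute drop: 20 * 0.758844 = 15.1769
SPL2 = 83.0 - 15.1769 = 67.82

67.82 dB


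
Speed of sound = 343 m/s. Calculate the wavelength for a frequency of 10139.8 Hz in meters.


Given values:
  c = 343 m/s, f = 10139.8 Hz
Formula: lambda = c / f
lambda = 343 / 10139.8
lambda = 0.0338

0.0338 m


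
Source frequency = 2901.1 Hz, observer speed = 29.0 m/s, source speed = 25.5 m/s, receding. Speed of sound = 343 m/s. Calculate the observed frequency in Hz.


Given values:
  f_s = 2901.1 Hz, v_o = 29.0 m/s, v_s = 25.5 m/s
  Direction: receding
Formula: f_o = f_s * (c - v_o) / (c + v_s)
Numerator: c - v_o = 343 - 29.0 = 314.0
Denominator: c + v_s = 343 + 25.5 = 368.5
f_o = 2901.1 * 314.0 / 368.5 = 2472.04

2472.04 Hz


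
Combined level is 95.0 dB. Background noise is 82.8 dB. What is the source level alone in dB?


Given values:
  L_total = 95.0 dB, L_bg = 82.8 dB
Formula: L_source = 10 * log10(10^(L_total/10) - 10^(L_bg/10))
Convert to linear:
  10^(95.0/10) = 3162277660.1684
  10^(82.8/10) = 190546071.7963
Difference: 3162277660.1684 - 190546071.7963 = 2971731588.3721
L_source = 10 * log10(2971731588.3721) = 94.73

94.73 dB


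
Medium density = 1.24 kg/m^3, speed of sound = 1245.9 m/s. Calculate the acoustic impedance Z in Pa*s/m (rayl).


Given values:
  rho = 1.24 kg/m^3
  c = 1245.9 m/s
Formula: Z = rho * c
Z = 1.24 * 1245.9
Z = 1544.92

1544.92 rayl


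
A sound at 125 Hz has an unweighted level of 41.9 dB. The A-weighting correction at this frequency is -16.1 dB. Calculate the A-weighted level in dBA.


Given values:
  SPL = 41.9 dB
  A-weighting at 125 Hz = -16.1 dB
Formula: L_A = SPL + A_weight
L_A = 41.9 + (-16.1)
L_A = 25.8

25.8 dBA


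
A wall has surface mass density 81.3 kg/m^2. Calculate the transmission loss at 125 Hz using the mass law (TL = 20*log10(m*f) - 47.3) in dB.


Given values:
  m = 81.3 kg/m^2, f = 125 Hz
Formula: TL = 20 * log10(m * f) - 47.3
Compute m * f = 81.3 * 125 = 10162.5
Compute log10(10162.5) = 4.007001
Compute 20 * 4.007001 = 80.14
TL = 80.14 - 47.3 = 32.84

32.84 dB


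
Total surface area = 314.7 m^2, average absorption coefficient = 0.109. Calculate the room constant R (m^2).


Given values:
  S = 314.7 m^2, alpha = 0.109
Formula: R = S * alpha / (1 - alpha)
Numerator: 314.7 * 0.109 = 34.3023
Denominator: 1 - 0.109 = 0.891
R = 34.3023 / 0.891 = 38.5

38.5 m^2


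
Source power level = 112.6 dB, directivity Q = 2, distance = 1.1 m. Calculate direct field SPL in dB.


Given values:
  Lw = 112.6 dB, Q = 2, r = 1.1 m
Formula: SPL = Lw + 10 * log10(Q / (4 * pi * r^2))
Compute 4 * pi * r^2 = 4 * pi * 1.1^2 = 15.2053
Compute Q / denom = 2 / 15.2053 = 0.13153308
Compute 10 * log10(0.13153308) = -8.8097
SPL = 112.6 + (-8.8097) = 103.79

103.79 dB


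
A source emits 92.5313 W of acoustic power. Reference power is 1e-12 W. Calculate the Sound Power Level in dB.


Given values:
  W = 92.5313 W
  W_ref = 1e-12 W
Formula: SWL = 10 * log10(W / W_ref)
Compute ratio: W / W_ref = 92531300000000
Compute log10: log10(92531300000000) = 13.966289
Multiply: SWL = 10 * 13.966289 = 139.66

139.66 dB


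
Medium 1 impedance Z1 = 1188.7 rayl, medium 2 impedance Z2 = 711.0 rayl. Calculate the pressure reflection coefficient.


Given values:
  Z1 = 1188.7 rayl, Z2 = 711.0 rayl
Formula: R = (Z2 - Z1) / (Z2 + Z1)
Numerator: Z2 - Z1 = 711.0 - 1188.7 = -477.7
Denominator: Z2 + Z1 = 711.0 + 1188.7 = 1899.7
R = -477.7 / 1899.7 = -0.2515

-0.2515


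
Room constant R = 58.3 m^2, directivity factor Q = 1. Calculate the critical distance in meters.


Given values:
  R = 58.3 m^2, Q = 1
Formula: d_c = 0.141 * sqrt(Q * R)
Compute Q * R = 1 * 58.3 = 58.3
Compute sqrt(58.3) = 7.6354
d_c = 0.141 * 7.6354 = 1.077

1.077 m


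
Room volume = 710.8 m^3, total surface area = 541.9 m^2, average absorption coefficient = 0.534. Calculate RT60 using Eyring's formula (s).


Given values:
  V = 710.8 m^3, S = 541.9 m^2, alpha = 0.534
Formula: RT60 = 0.161 * V / (-S * ln(1 - alpha))
Compute ln(1 - 0.534) = ln(0.466) = -0.76357
Denominator: -541.9 * -0.76357 = 413.7786
Numerator: 0.161 * 710.8 = 114.4388
RT60 = 114.4388 / 413.7786 = 0.277

0.277 s


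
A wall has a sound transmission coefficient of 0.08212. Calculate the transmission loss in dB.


Given values:
  tau = 0.08212
Formula: TL = 10 * log10(1 / tau)
Compute 1 / tau = 1 / 0.08212 = 12.1773
Compute log10(12.1773) = 1.085551
TL = 10 * 1.085551 = 10.86

10.86 dB


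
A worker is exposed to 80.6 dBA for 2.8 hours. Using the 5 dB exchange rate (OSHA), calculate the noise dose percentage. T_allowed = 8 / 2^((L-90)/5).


Given values:
  L = 80.6 dBA, T = 2.8 hours
Formula: T_allowed = 8 / 2^((L - 90) / 5)
Compute exponent: (80.6 - 90) / 5 = -1.88
Compute 2^(-1.88) = 0.271684
T_allowed = 8 / 0.271684 = 29.445974 hours
Dose = (T / T_allowed) * 100
Dose = (2.8 / 29.445974) * 100 = 9.51

9.51 %


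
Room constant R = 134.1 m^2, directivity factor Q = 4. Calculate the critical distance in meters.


Given values:
  R = 134.1 m^2, Q = 4
Formula: d_c = 0.141 * sqrt(Q * R)
Compute Q * R = 4 * 134.1 = 536.4
Compute sqrt(536.4) = 23.1603
d_c = 0.141 * 23.1603 = 3.266

3.266 m


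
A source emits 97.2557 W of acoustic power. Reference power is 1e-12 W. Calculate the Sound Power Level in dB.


Given values:
  W = 97.2557 W
  W_ref = 1e-12 W
Formula: SWL = 10 * log10(W / W_ref)
Compute ratio: W / W_ref = 97255700000000
Compute log10: log10(97255700000000) = 13.987915
Multiply: SWL = 10 * 13.987915 = 139.88

139.88 dB


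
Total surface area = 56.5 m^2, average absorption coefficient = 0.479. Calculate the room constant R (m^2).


Given values:
  S = 56.5 m^2, alpha = 0.479
Formula: R = S * alpha / (1 - alpha)
Numerator: 56.5 * 0.479 = 27.0635
Denominator: 1 - 0.479 = 0.521
R = 27.0635 / 0.521 = 51.95

51.95 m^2


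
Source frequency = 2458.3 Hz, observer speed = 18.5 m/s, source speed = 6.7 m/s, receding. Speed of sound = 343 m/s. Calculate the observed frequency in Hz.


Given values:
  f_s = 2458.3 Hz, v_o = 18.5 m/s, v_s = 6.7 m/s
  Direction: receding
Formula: f_o = f_s * (c - v_o) / (c + v_s)
Numerator: c - v_o = 343 - 18.5 = 324.5
Denominator: c + v_s = 343 + 6.7 = 349.7
f_o = 2458.3 * 324.5 / 349.7 = 2281.15

2281.15 Hz


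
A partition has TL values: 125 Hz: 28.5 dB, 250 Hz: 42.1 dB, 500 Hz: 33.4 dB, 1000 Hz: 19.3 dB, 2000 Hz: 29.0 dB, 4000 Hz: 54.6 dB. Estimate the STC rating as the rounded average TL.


Given TL values at each frequency:
  125 Hz: 28.5 dB
  250 Hz: 42.1 dB
  500 Hz: 33.4 dB
  1000 Hz: 19.3 dB
  2000 Hz: 29.0 dB
  4000 Hz: 54.6 dB
Formula: STC ~ round(average of TL values)
Sum = 28.5 + 42.1 + 33.4 + 19.3 + 29.0 + 54.6 = 206.9
Average = 206.9 / 6 = 34.48
Rounded: 34

34


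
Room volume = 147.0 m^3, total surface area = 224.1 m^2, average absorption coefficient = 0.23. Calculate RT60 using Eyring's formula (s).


Given values:
  V = 147.0 m^3, S = 224.1 m^2, alpha = 0.23
Formula: RT60 = 0.161 * V / (-S * ln(1 - alpha))
Compute ln(1 - 0.23) = ln(0.77) = -0.261365
Denominator: -224.1 * -0.261365 = 58.5719
Numerator: 0.161 * 147.0 = 23.667
RT60 = 23.667 / 58.5719 = 0.404

0.404 s


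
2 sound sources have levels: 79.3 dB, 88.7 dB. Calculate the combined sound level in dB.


Formula: L_total = 10 * log10( sum(10^(Li/10)) )
  Source 1: 10^(79.3/10) = 85113803.8202
  Source 2: 10^(88.7/10) = 741310241.3009
Sum of linear values = 826424045.1211
L_total = 10 * log10(826424045.1211) = 89.17

89.17 dB


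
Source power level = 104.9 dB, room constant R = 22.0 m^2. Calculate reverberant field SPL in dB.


Given values:
  Lw = 104.9 dB, R = 22.0 m^2
Formula: SPL = Lw + 10 * log10(4 / R)
Compute 4 / R = 4 / 22.0 = 0.181818
Compute 10 * log10(0.181818) = -7.4036
SPL = 104.9 + (-7.4036) = 97.5

97.5 dB


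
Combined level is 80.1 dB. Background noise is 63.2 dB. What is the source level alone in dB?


Given values:
  L_total = 80.1 dB, L_bg = 63.2 dB
Formula: L_source = 10 * log10(10^(L_total/10) - 10^(L_bg/10))
Convert to linear:
  10^(80.1/10) = 102329299.2281
  10^(63.2/10) = 2089296.1309
Difference: 102329299.2281 - 2089296.1309 = 100240003.0972
L_source = 10 * log10(100240003.0972) = 80.01

80.01 dB


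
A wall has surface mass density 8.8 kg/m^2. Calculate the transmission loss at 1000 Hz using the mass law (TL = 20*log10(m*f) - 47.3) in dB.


Given values:
  m = 8.8 kg/m^2, f = 1000 Hz
Formula: TL = 20 * log10(m * f) - 47.3
Compute m * f = 8.8 * 1000 = 8800.0
Compute log10(8800.0) = 3.944483
Compute 20 * 3.944483 = 78.8897
TL = 78.8897 - 47.3 = 31.59

31.59 dB


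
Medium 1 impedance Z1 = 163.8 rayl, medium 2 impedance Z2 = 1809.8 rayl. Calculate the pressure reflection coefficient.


Given values:
  Z1 = 163.8 rayl, Z2 = 1809.8 rayl
Formula: R = (Z2 - Z1) / (Z2 + Z1)
Numerator: Z2 - Z1 = 1809.8 - 163.8 = 1646.0
Denominator: Z2 + Z1 = 1809.8 + 163.8 = 1973.6
R = 1646.0 / 1973.6 = 0.834

0.834


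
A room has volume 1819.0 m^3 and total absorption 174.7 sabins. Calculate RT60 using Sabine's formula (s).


Given values:
  V = 1819.0 m^3
  A = 174.7 sabins
Formula: RT60 = 0.161 * V / A
Numerator: 0.161 * 1819.0 = 292.859
RT60 = 292.859 / 174.7 = 1.676

1.676 s


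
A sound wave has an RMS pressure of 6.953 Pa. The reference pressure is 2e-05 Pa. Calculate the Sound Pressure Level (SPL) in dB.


Given values:
  p = 6.953 Pa
  p_ref = 2e-05 Pa
Formula: SPL = 20 * log10(p / p_ref)
Compute ratio: p / p_ref = 6.953 / 2e-05 = 347650
Compute log10: log10(347650) = 5.541142
Multiply: SPL = 20 * 5.541142 = 110.82

110.82 dB


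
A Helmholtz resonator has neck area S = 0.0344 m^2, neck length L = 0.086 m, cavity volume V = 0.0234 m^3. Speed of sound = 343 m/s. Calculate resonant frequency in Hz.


Given values:
  S = 0.0344 m^2, L = 0.086 m, V = 0.0234 m^3, c = 343 m/s
Formula: f = (c / (2*pi)) * sqrt(S / (V * L))
Compute V * L = 0.0234 * 0.086 = 0.0020124
Compute S / (V * L) = 0.0344 / 0.0020124 = 17.094
Compute sqrt(17.094) = 4.134489
Compute c / (2*pi) = 343 / 6.283185 = 54.590148
f = 54.590148 * 4.134489 = 225.7

225.7 Hz


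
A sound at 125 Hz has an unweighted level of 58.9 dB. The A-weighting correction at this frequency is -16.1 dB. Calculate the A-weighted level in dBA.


Given values:
  SPL = 58.9 dB
  A-weighting at 125 Hz = -16.1 dB
Formula: L_A = SPL + A_weight
L_A = 58.9 + (-16.1)
L_A = 42.8

42.8 dBA


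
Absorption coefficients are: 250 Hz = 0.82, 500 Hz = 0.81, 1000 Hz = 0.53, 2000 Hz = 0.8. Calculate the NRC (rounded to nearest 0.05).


Given values:
  a_250 = 0.82, a_500 = 0.81
  a_1000 = 0.53, a_2000 = 0.8
Formula: NRC = (a250 + a500 + a1000 + a2000) / 4
Sum = 0.82 + 0.81 + 0.53 + 0.8 = 2.96
NRC = 2.96 / 4 = 0.74
Rounded to nearest 0.05: 0.75

0.75


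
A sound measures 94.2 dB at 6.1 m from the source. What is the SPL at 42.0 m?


Given values:
  SPL1 = 94.2 dB, r1 = 6.1 m, r2 = 42.0 m
Formula: SPL2 = SPL1 - 20 * log10(r2 / r1)
Compute ratio: r2 / r1 = 42.0 / 6.1 = 6.8852
Compute log10: log10(6.8852) = 0.837917
Compute drop: 20 * 0.837917 = 16.7583
SPL2 = 94.2 - 16.7583 = 77.44

77.44 dB


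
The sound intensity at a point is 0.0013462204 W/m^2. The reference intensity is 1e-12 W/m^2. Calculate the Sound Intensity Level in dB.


Given values:
  I = 0.0013462204 W/m^2
  I_ref = 1e-12 W/m^2
Formula: SIL = 10 * log10(I / I_ref)
Compute ratio: I / I_ref = 1346220400
Compute log10: log10(1346220400) = 9.129116
Multiply: SIL = 10 * 9.129116 = 91.29

91.29 dB


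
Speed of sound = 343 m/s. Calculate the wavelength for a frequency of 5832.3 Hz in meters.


Given values:
  c = 343 m/s, f = 5832.3 Hz
Formula: lambda = c / f
lambda = 343 / 5832.3
lambda = 0.0588

0.0588 m


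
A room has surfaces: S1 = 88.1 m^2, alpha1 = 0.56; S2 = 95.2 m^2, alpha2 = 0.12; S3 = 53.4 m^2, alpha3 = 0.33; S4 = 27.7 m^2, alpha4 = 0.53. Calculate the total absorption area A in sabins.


Given surfaces:
  Surface 1: 88.1 * 0.56 = 49.336
  Surface 2: 95.2 * 0.12 = 11.424
  Surface 3: 53.4 * 0.33 = 17.622
  Surface 4: 27.7 * 0.53 = 14.681
Formula: A = sum(Si * alpha_i)
A = 49.336 + 11.424 + 17.622 + 14.681
A = 93.06

93.06 sabins


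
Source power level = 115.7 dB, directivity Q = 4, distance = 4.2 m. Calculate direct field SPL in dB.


Given values:
  Lw = 115.7 dB, Q = 4, r = 4.2 m
Formula: SPL = Lw + 10 * log10(Q / (4 * pi * r^2))
Compute 4 * pi * r^2 = 4 * pi * 4.2^2 = 221.6708
Compute Q / denom = 4 / 221.6708 = 0.01804478
Compute 10 * log10(0.01804478) = -17.4365
SPL = 115.7 + (-17.4365) = 98.26

98.26 dB


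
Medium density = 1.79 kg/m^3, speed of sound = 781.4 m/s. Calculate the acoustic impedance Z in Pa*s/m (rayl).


Given values:
  rho = 1.79 kg/m^3
  c = 781.4 m/s
Formula: Z = rho * c
Z = 1.79 * 781.4
Z = 1398.71

1398.71 rayl


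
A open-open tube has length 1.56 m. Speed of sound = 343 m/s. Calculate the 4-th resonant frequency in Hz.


Given values:
  Tube type: open-open, L = 1.56 m, c = 343 m/s, n = 4
Formula: f_n = n * c / (2 * L)
Compute 2 * L = 2 * 1.56 = 3.12
f = 4 * 343 / 3.12
f = 439.74

439.74 Hz


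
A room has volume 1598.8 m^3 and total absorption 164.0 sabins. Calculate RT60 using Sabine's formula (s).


Given values:
  V = 1598.8 m^3
  A = 164.0 sabins
Formula: RT60 = 0.161 * V / A
Numerator: 0.161 * 1598.8 = 257.4068
RT60 = 257.4068 / 164.0 = 1.57

1.57 s


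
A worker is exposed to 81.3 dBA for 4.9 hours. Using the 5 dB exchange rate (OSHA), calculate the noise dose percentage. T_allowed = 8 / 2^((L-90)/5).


Given values:
  L = 81.3 dBA, T = 4.9 hours
Formula: T_allowed = 8 / 2^((L - 90) / 5)
Compute exponent: (81.3 - 90) / 5 = -1.74
Compute 2^(-1.74) = 0.29937
T_allowed = 8 / 0.29937 = 26.722785 hours
Dose = (T / T_allowed) * 100
Dose = (4.9 / 26.722785) * 100 = 18.34

18.34 %


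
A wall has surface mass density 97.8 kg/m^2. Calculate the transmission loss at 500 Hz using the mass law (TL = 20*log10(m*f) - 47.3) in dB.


Given values:
  m = 97.8 kg/m^2, f = 500 Hz
Formula: TL = 20 * log10(m * f) - 47.3
Compute m * f = 97.8 * 500 = 48900.0
Compute log10(48900.0) = 4.689309
Compute 20 * 4.689309 = 93.7862
TL = 93.7862 - 47.3 = 46.49

46.49 dB


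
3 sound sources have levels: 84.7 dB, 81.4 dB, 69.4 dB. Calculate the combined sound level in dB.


Formula: L_total = 10 * log10( sum(10^(Li/10)) )
  Source 1: 10^(84.7/10) = 295120922.6666
  Source 2: 10^(81.4/10) = 138038426.4603
  Source 3: 10^(69.4/10) = 8709635.8996
Sum of linear values = 441868985.0265
L_total = 10 * log10(441868985.0265) = 86.45

86.45 dB


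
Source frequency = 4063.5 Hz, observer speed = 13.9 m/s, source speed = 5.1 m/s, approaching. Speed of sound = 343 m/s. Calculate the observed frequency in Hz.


Given values:
  f_s = 4063.5 Hz, v_o = 13.9 m/s, v_s = 5.1 m/s
  Direction: approaching
Formula: f_o = f_s * (c + v_o) / (c - v_s)
Numerator: c + v_o = 343 + 13.9 = 356.9
Denominator: c - v_s = 343 - 5.1 = 337.9
f_o = 4063.5 * 356.9 / 337.9 = 4291.99

4291.99 Hz


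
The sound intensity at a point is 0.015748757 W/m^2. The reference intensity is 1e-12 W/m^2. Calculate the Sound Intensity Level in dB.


Given values:
  I = 0.015748757 W/m^2
  I_ref = 1e-12 W/m^2
Formula: SIL = 10 * log10(I / I_ref)
Compute ratio: I / I_ref = 15748757000
Compute log10: log10(15748757000) = 10.197246
Multiply: SIL = 10 * 10.197246 = 101.97

101.97 dB


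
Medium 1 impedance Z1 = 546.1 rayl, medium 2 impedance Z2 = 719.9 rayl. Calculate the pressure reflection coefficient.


Given values:
  Z1 = 546.1 rayl, Z2 = 719.9 rayl
Formula: R = (Z2 - Z1) / (Z2 + Z1)
Numerator: Z2 - Z1 = 719.9 - 546.1 = 173.8
Denominator: Z2 + Z1 = 719.9 + 546.1 = 1266.0
R = 173.8 / 1266.0 = 0.1373

0.1373


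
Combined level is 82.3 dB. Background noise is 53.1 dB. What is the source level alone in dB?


Given values:
  L_total = 82.3 dB, L_bg = 53.1 dB
Formula: L_source = 10 * log10(10^(L_total/10) - 10^(L_bg/10))
Convert to linear:
  10^(82.3/10) = 169824365.2462
  10^(53.1/10) = 204173.7945
Difference: 169824365.2462 - 204173.7945 = 169620191.4517
L_source = 10 * log10(169620191.4517) = 82.29

82.29 dB


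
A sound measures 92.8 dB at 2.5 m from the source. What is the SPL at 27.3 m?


Given values:
  SPL1 = 92.8 dB, r1 = 2.5 m, r2 = 27.3 m
Formula: SPL2 = SPL1 - 20 * log10(r2 / r1)
Compute ratio: r2 / r1 = 27.3 / 2.5 = 10.92
Compute log10: log10(10.92) = 1.038223
Compute drop: 20 * 1.038223 = 20.7645
SPL2 = 92.8 - 20.7645 = 72.04

72.04 dB


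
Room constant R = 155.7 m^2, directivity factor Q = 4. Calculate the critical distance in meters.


Given values:
  R = 155.7 m^2, Q = 4
Formula: d_c = 0.141 * sqrt(Q * R)
Compute Q * R = 4 * 155.7 = 622.8
Compute sqrt(622.8) = 24.956
d_c = 0.141 * 24.956 = 3.519

3.519 m


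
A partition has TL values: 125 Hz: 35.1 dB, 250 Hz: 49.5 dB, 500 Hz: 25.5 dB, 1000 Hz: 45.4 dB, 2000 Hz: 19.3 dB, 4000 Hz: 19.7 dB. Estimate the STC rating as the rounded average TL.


Given TL values at each frequency:
  125 Hz: 35.1 dB
  250 Hz: 49.5 dB
  500 Hz: 25.5 dB
  1000 Hz: 45.4 dB
  2000 Hz: 19.3 dB
  4000 Hz: 19.7 dB
Formula: STC ~ round(average of TL values)
Sum = 35.1 + 49.5 + 25.5 + 45.4 + 19.3 + 19.7 = 194.5
Average = 194.5 / 6 = 32.42
Rounded: 32

32


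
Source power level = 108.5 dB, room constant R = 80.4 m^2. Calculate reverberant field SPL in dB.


Given values:
  Lw = 108.5 dB, R = 80.4 m^2
Formula: SPL = Lw + 10 * log10(4 / R)
Compute 4 / R = 4 / 80.4 = 0.049751
Compute 10 * log10(0.049751) = -13.032
SPL = 108.5 + (-13.032) = 95.47

95.47 dB


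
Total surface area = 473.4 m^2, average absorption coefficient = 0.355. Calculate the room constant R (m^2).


Given values:
  S = 473.4 m^2, alpha = 0.355
Formula: R = S * alpha / (1 - alpha)
Numerator: 473.4 * 0.355 = 168.057
Denominator: 1 - 0.355 = 0.645
R = 168.057 / 0.645 = 260.55

260.55 m^2


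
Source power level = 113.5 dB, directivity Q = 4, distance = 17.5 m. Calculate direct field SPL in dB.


Given values:
  Lw = 113.5 dB, Q = 4, r = 17.5 m
Formula: SPL = Lw + 10 * log10(Q / (4 * pi * r^2))
Compute 4 * pi * r^2 = 4 * pi * 17.5^2 = 3848.451
Compute Q / denom = 4 / 3848.451 = 0.00103938
Compute 10 * log10(0.00103938) = -29.8323
SPL = 113.5 + (-29.8323) = 83.67

83.67 dB


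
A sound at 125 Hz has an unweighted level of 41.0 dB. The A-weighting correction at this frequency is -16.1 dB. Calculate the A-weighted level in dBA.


Given values:
  SPL = 41.0 dB
  A-weighting at 125 Hz = -16.1 dB
Formula: L_A = SPL + A_weight
L_A = 41.0 + (-16.1)
L_A = 24.9

24.9 dBA


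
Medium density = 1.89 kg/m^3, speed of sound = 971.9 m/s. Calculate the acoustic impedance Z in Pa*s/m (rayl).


Given values:
  rho = 1.89 kg/m^3
  c = 971.9 m/s
Formula: Z = rho * c
Z = 1.89 * 971.9
Z = 1836.89

1836.89 rayl


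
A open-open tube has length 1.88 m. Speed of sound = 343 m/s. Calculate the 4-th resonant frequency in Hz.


Given values:
  Tube type: open-open, L = 1.88 m, c = 343 m/s, n = 4
Formula: f_n = n * c / (2 * L)
Compute 2 * L = 2 * 1.88 = 3.76
f = 4 * 343 / 3.76
f = 364.89

364.89 Hz


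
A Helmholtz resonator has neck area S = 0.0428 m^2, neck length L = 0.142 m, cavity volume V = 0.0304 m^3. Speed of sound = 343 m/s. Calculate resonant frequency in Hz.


Given values:
  S = 0.0428 m^2, L = 0.142 m, V = 0.0304 m^3, c = 343 m/s
Formula: f = (c / (2*pi)) * sqrt(S / (V * L))
Compute V * L = 0.0304 * 0.142 = 0.0043168
Compute S / (V * L) = 0.0428 / 0.0043168 = 9.9148
Compute sqrt(9.9148) = 3.148778
Compute c / (2*pi) = 343 / 6.283185 = 54.590148
f = 54.590148 * 3.148778 = 171.89

171.89 Hz


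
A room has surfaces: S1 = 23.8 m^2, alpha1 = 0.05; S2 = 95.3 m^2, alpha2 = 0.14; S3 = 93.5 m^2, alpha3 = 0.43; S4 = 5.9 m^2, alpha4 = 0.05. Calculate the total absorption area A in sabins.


Given surfaces:
  Surface 1: 23.8 * 0.05 = 1.19
  Surface 2: 95.3 * 0.14 = 13.342
  Surface 3: 93.5 * 0.43 = 40.205
  Surface 4: 5.9 * 0.05 = 0.295
Formula: A = sum(Si * alpha_i)
A = 1.19 + 13.342 + 40.205 + 0.295
A = 55.03

55.03 sabins


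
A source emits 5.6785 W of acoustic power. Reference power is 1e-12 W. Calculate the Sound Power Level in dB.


Given values:
  W = 5.6785 W
  W_ref = 1e-12 W
Formula: SWL = 10 * log10(W / W_ref)
Compute ratio: W / W_ref = 5678500000000
Compute log10: log10(5678500000000) = 12.754234
Multiply: SWL = 10 * 12.754234 = 127.54

127.54 dB


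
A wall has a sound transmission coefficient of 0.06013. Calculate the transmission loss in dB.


Given values:
  tau = 0.06013
Formula: TL = 10 * log10(1 / tau)
Compute 1 / tau = 1 / 0.06013 = 16.6306
Compute log10(16.6306) = 1.220908
TL = 10 * 1.220908 = 12.21

12.21 dB


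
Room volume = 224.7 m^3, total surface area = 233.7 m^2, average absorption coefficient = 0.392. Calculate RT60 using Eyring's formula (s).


Given values:
  V = 224.7 m^3, S = 233.7 m^2, alpha = 0.392
Formula: RT60 = 0.161 * V / (-S * ln(1 - alpha))
Compute ln(1 - 0.392) = ln(0.608) = -0.49758
Denominator: -233.7 * -0.49758 = 116.2844
Numerator: 0.161 * 224.7 = 36.1767
RT60 = 36.1767 / 116.2844 = 0.311

0.311 s


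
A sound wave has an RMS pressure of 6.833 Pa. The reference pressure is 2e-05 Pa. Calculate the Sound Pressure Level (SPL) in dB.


Given values:
  p = 6.833 Pa
  p_ref = 2e-05 Pa
Formula: SPL = 20 * log10(p / p_ref)
Compute ratio: p / p_ref = 6.833 / 2e-05 = 341650
Compute log10: log10(341650) = 5.533581
Multiply: SPL = 20 * 5.533581 = 110.67

110.67 dB


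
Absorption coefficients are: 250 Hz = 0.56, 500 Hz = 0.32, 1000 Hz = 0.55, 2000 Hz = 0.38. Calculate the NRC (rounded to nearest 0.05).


Given values:
  a_250 = 0.56, a_500 = 0.32
  a_1000 = 0.55, a_2000 = 0.38
Formula: NRC = (a250 + a500 + a1000 + a2000) / 4
Sum = 0.56 + 0.32 + 0.55 + 0.38 = 1.81
NRC = 1.81 / 4 = 0.4525
Rounded to nearest 0.05: 0.45

0.45


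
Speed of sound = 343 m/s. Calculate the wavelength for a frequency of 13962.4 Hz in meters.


Given values:
  c = 343 m/s, f = 13962.4 Hz
Formula: lambda = c / f
lambda = 343 / 13962.4
lambda = 0.0246

0.0246 m


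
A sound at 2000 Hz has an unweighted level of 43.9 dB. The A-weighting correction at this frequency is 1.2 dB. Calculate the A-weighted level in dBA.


Given values:
  SPL = 43.9 dB
  A-weighting at 2000 Hz = 1.2 dB
Formula: L_A = SPL + A_weight
L_A = 43.9 + (1.2)
L_A = 45.1

45.1 dBA


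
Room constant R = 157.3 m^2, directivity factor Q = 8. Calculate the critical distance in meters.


Given values:
  R = 157.3 m^2, Q = 8
Formula: d_c = 0.141 * sqrt(Q * R)
Compute Q * R = 8 * 157.3 = 1258.4
Compute sqrt(1258.4) = 35.4739
d_c = 0.141 * 35.4739 = 5.002

5.002 m


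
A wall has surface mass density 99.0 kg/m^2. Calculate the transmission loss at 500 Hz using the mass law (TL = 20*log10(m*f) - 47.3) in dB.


Given values:
  m = 99.0 kg/m^2, f = 500 Hz
Formula: TL = 20 * log10(m * f) - 47.3
Compute m * f = 99.0 * 500 = 49500.0
Compute log10(49500.0) = 4.694605
Compute 20 * 4.694605 = 93.8921
TL = 93.8921 - 47.3 = 46.59

46.59 dB


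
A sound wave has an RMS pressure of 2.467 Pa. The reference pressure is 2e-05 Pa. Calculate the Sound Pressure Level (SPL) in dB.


Given values:
  p = 2.467 Pa
  p_ref = 2e-05 Pa
Formula: SPL = 20 * log10(p / p_ref)
Compute ratio: p / p_ref = 2.467 / 2e-05 = 123350
Compute log10: log10(123350) = 5.091139
Multiply: SPL = 20 * 5.091139 = 101.82

101.82 dB


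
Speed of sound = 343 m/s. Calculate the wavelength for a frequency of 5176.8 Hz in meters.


Given values:
  c = 343 m/s, f = 5176.8 Hz
Formula: lambda = c / f
lambda = 343 / 5176.8
lambda = 0.0663

0.0663 m


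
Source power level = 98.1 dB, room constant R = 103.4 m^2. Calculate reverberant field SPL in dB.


Given values:
  Lw = 98.1 dB, R = 103.4 m^2
Formula: SPL = Lw + 10 * log10(4 / R)
Compute 4 / R = 4 / 103.4 = 0.038685
Compute 10 * log10(0.038685) = -14.1246
SPL = 98.1 + (-14.1246) = 83.98

83.98 dB


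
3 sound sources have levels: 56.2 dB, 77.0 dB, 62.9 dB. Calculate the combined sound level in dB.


Formula: L_total = 10 * log10( sum(10^(Li/10)) )
  Source 1: 10^(56.2/10) = 416869.3835
  Source 2: 10^(77.0/10) = 50118723.3627
  Source 3: 10^(62.9/10) = 1949844.5998
Sum of linear values = 52485437.346
L_total = 10 * log10(52485437.346) = 77.2

77.2 dB


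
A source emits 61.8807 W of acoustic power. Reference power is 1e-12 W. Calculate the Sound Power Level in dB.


Given values:
  W = 61.8807 W
  W_ref = 1e-12 W
Formula: SWL = 10 * log10(W / W_ref)
Compute ratio: W / W_ref = 61880700000000
Compute log10: log10(61880700000000) = 13.791555
Multiply: SWL = 10 * 13.791555 = 137.92

137.92 dB


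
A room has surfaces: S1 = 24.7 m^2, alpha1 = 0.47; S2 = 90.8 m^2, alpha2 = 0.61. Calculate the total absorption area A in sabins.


Given surfaces:
  Surface 1: 24.7 * 0.47 = 11.609
  Surface 2: 90.8 * 0.61 = 55.388
Formula: A = sum(Si * alpha_i)
A = 11.609 + 55.388
A = 67.0

67.0 sabins


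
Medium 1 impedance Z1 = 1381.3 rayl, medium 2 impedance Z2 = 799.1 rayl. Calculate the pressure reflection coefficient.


Given values:
  Z1 = 1381.3 rayl, Z2 = 799.1 rayl
Formula: R = (Z2 - Z1) / (Z2 + Z1)
Numerator: Z2 - Z1 = 799.1 - 1381.3 = -582.2
Denominator: Z2 + Z1 = 799.1 + 1381.3 = 2180.4
R = -582.2 / 2180.4 = -0.267

-0.267


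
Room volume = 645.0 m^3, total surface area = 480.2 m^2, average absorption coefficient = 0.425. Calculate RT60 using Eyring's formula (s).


Given values:
  V = 645.0 m^3, S = 480.2 m^2, alpha = 0.425
Formula: RT60 = 0.161 * V / (-S * ln(1 - alpha))
Compute ln(1 - 0.425) = ln(0.575) = -0.553385
Denominator: -480.2 * -0.553385 = 265.7355
Numerator: 0.161 * 645.0 = 103.845
RT60 = 103.845 / 265.7355 = 0.391

0.391 s


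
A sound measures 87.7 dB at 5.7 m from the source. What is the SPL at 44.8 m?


Given values:
  SPL1 = 87.7 dB, r1 = 5.7 m, r2 = 44.8 m
Formula: SPL2 = SPL1 - 20 * log10(r2 / r1)
Compute ratio: r2 / r1 = 44.8 / 5.7 = 7.8596
Compute log10: log10(7.8596) = 0.8954
Compute drop: 20 * 0.8954 = 17.908
SPL2 = 87.7 - 17.908 = 69.79

69.79 dB


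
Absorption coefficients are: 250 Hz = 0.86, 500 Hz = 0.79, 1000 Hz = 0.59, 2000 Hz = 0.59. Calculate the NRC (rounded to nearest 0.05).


Given values:
  a_250 = 0.86, a_500 = 0.79
  a_1000 = 0.59, a_2000 = 0.59
Formula: NRC = (a250 + a500 + a1000 + a2000) / 4
Sum = 0.86 + 0.79 + 0.59 + 0.59 = 2.83
NRC = 2.83 / 4 = 0.7075
Rounded to nearest 0.05: 0.7

0.7


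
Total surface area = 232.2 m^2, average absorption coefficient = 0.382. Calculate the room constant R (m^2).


Given values:
  S = 232.2 m^2, alpha = 0.382
Formula: R = S * alpha / (1 - alpha)
Numerator: 232.2 * 0.382 = 88.7004
Denominator: 1 - 0.382 = 0.618
R = 88.7004 / 0.618 = 143.53

143.53 m^2


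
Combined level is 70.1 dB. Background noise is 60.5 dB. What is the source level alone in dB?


Given values:
  L_total = 70.1 dB, L_bg = 60.5 dB
Formula: L_source = 10 * log10(10^(L_total/10) - 10^(L_bg/10))
Convert to linear:
  10^(70.1/10) = 10232929.9228
  10^(60.5/10) = 1122018.4543
Difference: 10232929.9228 - 1122018.4543 = 9110911.4685
L_source = 10 * log10(9110911.4685) = 69.6

69.6 dB


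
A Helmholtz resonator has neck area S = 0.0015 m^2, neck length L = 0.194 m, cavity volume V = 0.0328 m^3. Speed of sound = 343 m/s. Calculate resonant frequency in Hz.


Given values:
  S = 0.0015 m^2, L = 0.194 m, V = 0.0328 m^3, c = 343 m/s
Formula: f = (c / (2*pi)) * sqrt(S / (V * L))
Compute V * L = 0.0328 * 0.194 = 0.0063632
Compute S / (V * L) = 0.0015 / 0.0063632 = 0.2357
Compute sqrt(0.2357) = 0.485489
Compute c / (2*pi) = 343 / 6.283185 = 54.590148
f = 54.590148 * 0.485489 = 26.5

26.5 Hz


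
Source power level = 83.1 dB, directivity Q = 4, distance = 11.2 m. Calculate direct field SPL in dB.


Given values:
  Lw = 83.1 dB, Q = 4, r = 11.2 m
Formula: SPL = Lw + 10 * log10(Q / (4 * pi * r^2))
Compute 4 * pi * r^2 = 4 * pi * 11.2^2 = 1576.3255
Compute Q / denom = 4 / 1576.3255 = 0.00253755
Compute 10 * log10(0.00253755) = -25.9559
SPL = 83.1 + (-25.9559) = 57.14

57.14 dB


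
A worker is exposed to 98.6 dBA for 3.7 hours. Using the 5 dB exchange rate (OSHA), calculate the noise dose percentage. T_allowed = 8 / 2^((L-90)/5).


Given values:
  L = 98.6 dBA, T = 3.7 hours
Formula: T_allowed = 8 / 2^((L - 90) / 5)
Compute exponent: (98.6 - 90) / 5 = 1.72
Compute 2^(1.72) = 3.294364
T_allowed = 8 / 3.294364 = 2.42839 hours
Dose = (T / T_allowed) * 100
Dose = (3.7 / 2.42839) * 100 = 152.36

152.36 %


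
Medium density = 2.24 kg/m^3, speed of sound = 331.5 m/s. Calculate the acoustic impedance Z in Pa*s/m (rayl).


Given values:
  rho = 2.24 kg/m^3
  c = 331.5 m/s
Formula: Z = rho * c
Z = 2.24 * 331.5
Z = 742.56

742.56 rayl


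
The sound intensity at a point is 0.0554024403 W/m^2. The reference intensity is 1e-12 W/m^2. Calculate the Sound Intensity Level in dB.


Given values:
  I = 0.0554024403 W/m^2
  I_ref = 1e-12 W/m^2
Formula: SIL = 10 * log10(I / I_ref)
Compute ratio: I / I_ref = 55402440300
Compute log10: log10(55402440300) = 10.743529
Multiply: SIL = 10 * 10.743529 = 107.44

107.44 dB


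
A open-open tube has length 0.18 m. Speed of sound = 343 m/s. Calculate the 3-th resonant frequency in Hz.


Given values:
  Tube type: open-open, L = 0.18 m, c = 343 m/s, n = 3
Formula: f_n = n * c / (2 * L)
Compute 2 * L = 2 * 0.18 = 0.36
f = 3 * 343 / 0.36
f = 2858.33

2858.33 Hz


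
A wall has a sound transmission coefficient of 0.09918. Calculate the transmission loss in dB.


Given values:
  tau = 0.09918
Formula: TL = 10 * log10(1 / tau)
Compute 1 / tau = 1 / 0.09918 = 10.0827
Compute log10(10.0827) = 1.003577
TL = 10 * 1.003577 = 10.04

10.04 dB


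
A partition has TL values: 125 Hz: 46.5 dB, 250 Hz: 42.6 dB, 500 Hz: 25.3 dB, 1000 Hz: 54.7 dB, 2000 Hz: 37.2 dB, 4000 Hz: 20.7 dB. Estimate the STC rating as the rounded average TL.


Given TL values at each frequency:
  125 Hz: 46.5 dB
  250 Hz: 42.6 dB
  500 Hz: 25.3 dB
  1000 Hz: 54.7 dB
  2000 Hz: 37.2 dB
  4000 Hz: 20.7 dB
Formula: STC ~ round(average of TL values)
Sum = 46.5 + 42.6 + 25.3 + 54.7 + 37.2 + 20.7 = 227.0
Average = 227.0 / 6 = 37.83
Rounded: 38

38


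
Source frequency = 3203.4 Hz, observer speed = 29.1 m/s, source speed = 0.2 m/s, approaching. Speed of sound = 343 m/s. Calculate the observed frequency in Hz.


Given values:
  f_s = 3203.4 Hz, v_o = 29.1 m/s, v_s = 0.2 m/s
  Direction: approaching
Formula: f_o = f_s * (c + v_o) / (c - v_s)
Numerator: c + v_o = 343 + 29.1 = 372.1
Denominator: c - v_s = 343 - 0.2 = 342.8
f_o = 3203.4 * 372.1 / 342.8 = 3477.2

3477.2 Hz


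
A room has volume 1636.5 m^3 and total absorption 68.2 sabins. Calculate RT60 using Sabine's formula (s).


Given values:
  V = 1636.5 m^3
  A = 68.2 sabins
Formula: RT60 = 0.161 * V / A
Numerator: 0.161 * 1636.5 = 263.4765
RT60 = 263.4765 / 68.2 = 3.863

3.863 s


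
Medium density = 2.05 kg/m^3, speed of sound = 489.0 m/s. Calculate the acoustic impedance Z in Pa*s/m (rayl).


Given values:
  rho = 2.05 kg/m^3
  c = 489.0 m/s
Formula: Z = rho * c
Z = 2.05 * 489.0
Z = 1002.45

1002.45 rayl


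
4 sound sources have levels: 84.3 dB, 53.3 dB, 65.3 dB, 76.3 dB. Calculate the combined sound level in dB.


Formula: L_total = 10 * log10( sum(10^(Li/10)) )
  Source 1: 10^(84.3/10) = 269153480.3927
  Source 2: 10^(53.3/10) = 213796.209
  Source 3: 10^(65.3/10) = 3388441.5614
  Source 4: 10^(76.3/10) = 42657951.8802
Sum of linear values = 315413670.0433
L_total = 10 * log10(315413670.0433) = 84.99

84.99 dB


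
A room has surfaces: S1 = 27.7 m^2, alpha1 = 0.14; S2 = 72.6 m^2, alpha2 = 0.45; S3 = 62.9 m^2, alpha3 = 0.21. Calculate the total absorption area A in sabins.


Given surfaces:
  Surface 1: 27.7 * 0.14 = 3.878
  Surface 2: 72.6 * 0.45 = 32.67
  Surface 3: 62.9 * 0.21 = 13.209
Formula: A = sum(Si * alpha_i)
A = 3.878 + 32.67 + 13.209
A = 49.76

49.76 sabins


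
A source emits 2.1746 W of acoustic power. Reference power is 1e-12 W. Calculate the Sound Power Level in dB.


Given values:
  W = 2.1746 W
  W_ref = 1e-12 W
Formula: SWL = 10 * log10(W / W_ref)
Compute ratio: W / W_ref = 2174600000000
Compute log10: log10(2174600000000) = 12.337379
Multiply: SWL = 10 * 12.337379 = 123.37

123.37 dB


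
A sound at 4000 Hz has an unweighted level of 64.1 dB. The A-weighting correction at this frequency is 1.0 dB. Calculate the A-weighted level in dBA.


Given values:
  SPL = 64.1 dB
  A-weighting at 4000 Hz = 1.0 dB
Formula: L_A = SPL + A_weight
L_A = 64.1 + (1.0)
L_A = 65.1

65.1 dBA


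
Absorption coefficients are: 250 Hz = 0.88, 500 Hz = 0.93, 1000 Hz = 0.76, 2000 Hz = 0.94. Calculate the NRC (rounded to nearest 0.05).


Given values:
  a_250 = 0.88, a_500 = 0.93
  a_1000 = 0.76, a_2000 = 0.94
Formula: NRC = (a250 + a500 + a1000 + a2000) / 4
Sum = 0.88 + 0.93 + 0.76 + 0.94 = 3.51
NRC = 3.51 / 4 = 0.8775
Rounded to nearest 0.05: 0.9

0.9


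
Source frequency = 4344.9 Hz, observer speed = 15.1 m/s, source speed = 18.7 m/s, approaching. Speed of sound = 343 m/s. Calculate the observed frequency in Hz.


Given values:
  f_s = 4344.9 Hz, v_o = 15.1 m/s, v_s = 18.7 m/s
  Direction: approaching
Formula: f_o = f_s * (c + v_o) / (c - v_s)
Numerator: c + v_o = 343 + 15.1 = 358.1
Denominator: c - v_s = 343 - 18.7 = 324.3
f_o = 4344.9 * 358.1 / 324.3 = 4797.74

4797.74 Hz


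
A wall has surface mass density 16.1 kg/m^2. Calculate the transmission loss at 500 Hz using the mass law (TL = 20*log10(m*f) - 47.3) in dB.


Given values:
  m = 16.1 kg/m^2, f = 500 Hz
Formula: TL = 20 * log10(m * f) - 47.3
Compute m * f = 16.1 * 500 = 8050.0
Compute log10(8050.0) = 3.905796
Compute 20 * 3.905796 = 78.1159
TL = 78.1159 - 47.3 = 30.82

30.82 dB


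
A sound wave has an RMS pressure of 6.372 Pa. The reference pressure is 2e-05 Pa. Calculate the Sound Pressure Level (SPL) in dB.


Given values:
  p = 6.372 Pa
  p_ref = 2e-05 Pa
Formula: SPL = 20 * log10(p / p_ref)
Compute ratio: p / p_ref = 6.372 / 2e-05 = 318600
Compute log10: log10(318600) = 5.503246
Multiply: SPL = 20 * 5.503246 = 110.06

110.06 dB


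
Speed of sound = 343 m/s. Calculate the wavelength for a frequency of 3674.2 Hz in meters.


Given values:
  c = 343 m/s, f = 3674.2 Hz
Formula: lambda = c / f
lambda = 343 / 3674.2
lambda = 0.0934

0.0934 m


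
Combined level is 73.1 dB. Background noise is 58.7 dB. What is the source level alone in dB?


Given values:
  L_total = 73.1 dB, L_bg = 58.7 dB
Formula: L_source = 10 * log10(10^(L_total/10) - 10^(L_bg/10))
Convert to linear:
  10^(73.1/10) = 20417379.4467
  10^(58.7/10) = 741310.2413
Difference: 20417379.4467 - 741310.2413 = 19676069.2054
L_source = 10 * log10(19676069.2054) = 72.94

72.94 dB


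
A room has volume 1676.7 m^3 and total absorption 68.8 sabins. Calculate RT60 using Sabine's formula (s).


Given values:
  V = 1676.7 m^3
  A = 68.8 sabins
Formula: RT60 = 0.161 * V / A
Numerator: 0.161 * 1676.7 = 269.9487
RT60 = 269.9487 / 68.8 = 3.924

3.924 s


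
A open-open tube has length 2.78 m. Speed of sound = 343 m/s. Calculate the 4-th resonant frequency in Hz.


Given values:
  Tube type: open-open, L = 2.78 m, c = 343 m/s, n = 4
Formula: f_n = n * c / (2 * L)
Compute 2 * L = 2 * 2.78 = 5.56
f = 4 * 343 / 5.56
f = 246.76

246.76 Hz


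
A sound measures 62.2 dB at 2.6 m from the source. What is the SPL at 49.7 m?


Given values:
  SPL1 = 62.2 dB, r1 = 2.6 m, r2 = 49.7 m
Formula: SPL2 = SPL1 - 20 * log10(r2 / r1)
Compute ratio: r2 / r1 = 49.7 / 2.6 = 19.1154
Compute log10: log10(19.1154) = 1.281383
Compute drop: 20 * 1.281383 = 25.6277
SPL2 = 62.2 - 25.6277 = 36.57

36.57 dB


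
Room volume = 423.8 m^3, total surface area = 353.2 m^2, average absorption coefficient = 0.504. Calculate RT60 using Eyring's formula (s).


Given values:
  V = 423.8 m^3, S = 353.2 m^2, alpha = 0.504
Formula: RT60 = 0.161 * V / (-S * ln(1 - alpha))
Compute ln(1 - 0.504) = ln(0.496) = -0.701179
Denominator: -353.2 * -0.701179 = 247.6564
Numerator: 0.161 * 423.8 = 68.2318
RT60 = 68.2318 / 247.6564 = 0.276

0.276 s


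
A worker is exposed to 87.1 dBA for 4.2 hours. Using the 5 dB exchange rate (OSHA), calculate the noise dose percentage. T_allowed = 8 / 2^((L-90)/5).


Given values:
  L = 87.1 dBA, T = 4.2 hours
Formula: T_allowed = 8 / 2^((L - 90) / 5)
Compute exponent: (87.1 - 90) / 5 = -0.58
Compute 2^(-0.58) = 0.668964
T_allowed = 8 / 0.668964 = 11.95879 hours
Dose = (T / T_allowed) * 100
Dose = (4.2 / 11.95879) * 100 = 35.12

35.12 %


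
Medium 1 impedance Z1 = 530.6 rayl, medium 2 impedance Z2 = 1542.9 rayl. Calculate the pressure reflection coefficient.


Given values:
  Z1 = 530.6 rayl, Z2 = 1542.9 rayl
Formula: R = (Z2 - Z1) / (Z2 + Z1)
Numerator: Z2 - Z1 = 1542.9 - 530.6 = 1012.3
Denominator: Z2 + Z1 = 1542.9 + 530.6 = 2073.5
R = 1012.3 / 2073.5 = 0.4882

0.4882


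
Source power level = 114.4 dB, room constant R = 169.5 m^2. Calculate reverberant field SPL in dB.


Given values:
  Lw = 114.4 dB, R = 169.5 m^2
Formula: SPL = Lw + 10 * log10(4 / R)
Compute 4 / R = 4 / 169.5 = 0.023599
Compute 10 * log10(0.023599) = -16.2711
SPL = 114.4 + (-16.2711) = 98.13

98.13 dB


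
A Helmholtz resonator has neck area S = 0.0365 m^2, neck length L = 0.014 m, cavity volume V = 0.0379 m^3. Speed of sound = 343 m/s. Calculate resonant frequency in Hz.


Given values:
  S = 0.0365 m^2, L = 0.014 m, V = 0.0379 m^3, c = 343 m/s
Formula: f = (c / (2*pi)) * sqrt(S / (V * L))
Compute V * L = 0.0379 * 0.014 = 0.0005306
Compute S / (V * L) = 0.0365 / 0.0005306 = 68.79
Compute sqrt(68.79) = 8.293974
Compute c / (2*pi) = 343 / 6.283185 = 54.590148
f = 54.590148 * 8.293974 = 452.77

452.77 Hz


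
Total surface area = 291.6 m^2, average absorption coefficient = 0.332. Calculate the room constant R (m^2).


Given values:
  S = 291.6 m^2, alpha = 0.332
Formula: R = S * alpha / (1 - alpha)
Numerator: 291.6 * 0.332 = 96.8112
Denominator: 1 - 0.332 = 0.668
R = 96.8112 / 0.668 = 144.93

144.93 m^2


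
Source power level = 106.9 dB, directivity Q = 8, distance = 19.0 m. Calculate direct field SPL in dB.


Given values:
  Lw = 106.9 dB, Q = 8, r = 19.0 m
Formula: SPL = Lw + 10 * log10(Q / (4 * pi * r^2))
Compute 4 * pi * r^2 = 4 * pi * 19.0^2 = 4536.4598
Compute Q / denom = 8 / 4536.4598 = 0.00176349
Compute 10 * log10(0.00176349) = -27.5363
SPL = 106.9 + (-27.5363) = 79.36

79.36 dB


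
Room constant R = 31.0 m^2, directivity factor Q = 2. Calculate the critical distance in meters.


Given values:
  R = 31.0 m^2, Q = 2
Formula: d_c = 0.141 * sqrt(Q * R)
Compute Q * R = 2 * 31.0 = 62.0
Compute sqrt(62.0) = 7.874
d_c = 0.141 * 7.874 = 1.11

1.11 m


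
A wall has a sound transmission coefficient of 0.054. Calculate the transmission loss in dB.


Given values:
  tau = 0.054
Formula: TL = 10 * log10(1 / tau)
Compute 1 / tau = 1 / 0.054 = 18.5185
Compute log10(18.5185) = 1.267606
TL = 10 * 1.267606 = 12.68

12.68 dB


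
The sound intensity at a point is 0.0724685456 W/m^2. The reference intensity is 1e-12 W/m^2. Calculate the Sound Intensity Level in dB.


Given values:
  I = 0.0724685456 W/m^2
  I_ref = 1e-12 W/m^2
Formula: SIL = 10 * log10(I / I_ref)
Compute ratio: I / I_ref = 72468545600
Compute log10: log10(72468545600) = 10.86015
Multiply: SIL = 10 * 10.86015 = 108.6

108.6 dB


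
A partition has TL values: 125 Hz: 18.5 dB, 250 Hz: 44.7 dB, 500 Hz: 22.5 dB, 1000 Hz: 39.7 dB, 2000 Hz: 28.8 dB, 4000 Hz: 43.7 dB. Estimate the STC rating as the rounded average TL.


Given TL values at each frequency:
  125 Hz: 18.5 dB
  250 Hz: 44.7 dB
  500 Hz: 22.5 dB
  1000 Hz: 39.7 dB
  2000 Hz: 28.8 dB
  4000 Hz: 43.7 dB
Formula: STC ~ round(average of TL values)
Sum = 18.5 + 44.7 + 22.5 + 39.7 + 28.8 + 43.7 = 197.9
Average = 197.9 / 6 = 32.98
Rounded: 33

33


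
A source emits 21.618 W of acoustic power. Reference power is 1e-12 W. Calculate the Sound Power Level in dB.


Given values:
  W = 21.618 W
  W_ref = 1e-12 W
Formula: SWL = 10 * log10(W / W_ref)
Compute ratio: W / W_ref = 21618000000000
Compute log10: log10(21618000000000) = 13.334816
Multiply: SWL = 10 * 13.334816 = 133.35

133.35 dB
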